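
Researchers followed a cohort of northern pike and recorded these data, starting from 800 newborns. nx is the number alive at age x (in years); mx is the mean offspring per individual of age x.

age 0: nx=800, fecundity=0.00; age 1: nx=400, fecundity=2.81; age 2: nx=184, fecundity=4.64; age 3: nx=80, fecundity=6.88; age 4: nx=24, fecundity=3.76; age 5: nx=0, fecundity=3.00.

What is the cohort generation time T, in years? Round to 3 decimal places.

1.850

lx = nx/n0 = nx/800: 1, 0.5, 0.23, 0.1, 0.03, 0
lx·mx: 0, 1.405, 1.0672, 0.688, 0.1128, 0 → R0 = 3.273
x·lx·mx: 0, 1.405, 2.1344, 2.064, 0.4512, 0 → Σ = 6.0546
T = 6.0546 / 3.273 = 1.849863… → 1.850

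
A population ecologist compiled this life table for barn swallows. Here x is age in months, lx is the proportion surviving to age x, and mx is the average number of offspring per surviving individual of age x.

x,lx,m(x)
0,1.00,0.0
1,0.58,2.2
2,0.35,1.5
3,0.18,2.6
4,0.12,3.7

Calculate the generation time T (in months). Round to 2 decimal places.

2.03

lx·mx: 0, 1.276, 0.525, 0.468, 0.444 → R0 = 2.713
x·lx·mx: 0, 1.276, 1.05, 1.404, 1.776 → Σ = 5.506
T = 5.506 / 2.713 = 2.029488… → 2.03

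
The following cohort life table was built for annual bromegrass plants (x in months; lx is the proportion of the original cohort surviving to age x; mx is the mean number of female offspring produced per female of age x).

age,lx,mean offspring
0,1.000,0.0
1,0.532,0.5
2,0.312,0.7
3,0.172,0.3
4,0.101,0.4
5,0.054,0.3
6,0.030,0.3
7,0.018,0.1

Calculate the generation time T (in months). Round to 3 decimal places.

1.934

lx·mx: 0, 0.266, 0.2184, 0.0516, 0.0404, 0.0162, 0.009, 0.0018 → R0 = 0.6034
x·lx·mx: 0, 0.266, 0.4368, 0.1548, 0.1616, 0.081, 0.054, 0.0126 → Σ = 1.1668
T = 1.1668 / 0.6034 = 1.933709… → 1.934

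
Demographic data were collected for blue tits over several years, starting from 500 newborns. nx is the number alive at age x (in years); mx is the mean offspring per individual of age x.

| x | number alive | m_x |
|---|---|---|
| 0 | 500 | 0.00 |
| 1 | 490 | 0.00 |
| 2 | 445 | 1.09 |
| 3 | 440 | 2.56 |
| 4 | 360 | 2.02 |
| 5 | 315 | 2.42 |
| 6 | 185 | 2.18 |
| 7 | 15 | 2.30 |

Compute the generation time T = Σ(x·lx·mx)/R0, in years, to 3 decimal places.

lx = nx/n0 = nx/500: 1, 0.98, 0.89, 0.88, 0.72, 0.63, 0.37, 0.03
lx·mx: 0, 0, 0.9701, 2.2528, 1.4544, 1.5246, 0.8066, 0.069 → R0 = 7.0775
x·lx·mx: 0, 0, 1.9402, 6.7584, 5.8176, 7.623, 4.8396, 0.483 → Σ = 27.4618
T = 27.4618 / 7.0775 = 3.880155… → 3.880

3.880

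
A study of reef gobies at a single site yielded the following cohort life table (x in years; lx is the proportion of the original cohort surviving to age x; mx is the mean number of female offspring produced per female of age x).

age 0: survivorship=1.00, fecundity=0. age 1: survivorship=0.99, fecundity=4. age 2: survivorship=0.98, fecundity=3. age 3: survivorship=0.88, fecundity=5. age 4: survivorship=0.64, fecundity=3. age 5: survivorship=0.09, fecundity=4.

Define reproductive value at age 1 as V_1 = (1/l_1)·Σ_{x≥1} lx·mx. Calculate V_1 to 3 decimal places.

13.717

lx·mx for x ≥ 1: 3.96, 2.94, 4.4, 1.92, 0.36 → sum = 13.58
V_1 = 13.58 / l_1 = 13.58 / 0.99 = 13.717172… → 13.717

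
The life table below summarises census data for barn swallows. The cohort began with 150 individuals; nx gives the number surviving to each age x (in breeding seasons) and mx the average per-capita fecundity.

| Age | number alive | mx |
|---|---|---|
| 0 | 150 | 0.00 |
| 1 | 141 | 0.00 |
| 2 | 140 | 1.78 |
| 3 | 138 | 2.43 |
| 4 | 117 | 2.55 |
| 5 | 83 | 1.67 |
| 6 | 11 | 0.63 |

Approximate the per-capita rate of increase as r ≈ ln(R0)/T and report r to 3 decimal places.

lx = nx/n0 = nx/150: 1, 0.94, 0.93333…, 0.92, 0.78, 0.55333…, 0.07333…
R0 = Σ lx·mx = 0 + 0 + 1.66133… + 2.2356 + 1.989 + 0.92407… + 0.0462… = 6.8562…
Σ x·lx·mx = 22.883…; T = 22.883…/6.8562… = 3.33756…
r ≈ ln(R0)/T = ln(6.8562…)/3.33756… = 0.57681… → 0.577

0.577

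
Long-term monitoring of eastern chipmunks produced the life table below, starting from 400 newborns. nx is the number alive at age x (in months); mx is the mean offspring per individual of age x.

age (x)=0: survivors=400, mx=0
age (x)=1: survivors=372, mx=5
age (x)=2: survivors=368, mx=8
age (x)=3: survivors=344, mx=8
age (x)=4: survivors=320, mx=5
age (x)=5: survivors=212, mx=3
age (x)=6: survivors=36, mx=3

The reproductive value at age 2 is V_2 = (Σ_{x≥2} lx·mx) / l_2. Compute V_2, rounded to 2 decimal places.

lx = nx/n0 = nx/400: 1, 0.93, 0.92, 0.86, 0.8, 0.53, 0.09
lx·mx for x ≥ 2: 7.36, 6.88, 4, 1.59, 0.27 → sum = 20.1
V_2 = 20.1 / l_2 = 20.1 / 0.92 = 21.847826… → 21.85

21.85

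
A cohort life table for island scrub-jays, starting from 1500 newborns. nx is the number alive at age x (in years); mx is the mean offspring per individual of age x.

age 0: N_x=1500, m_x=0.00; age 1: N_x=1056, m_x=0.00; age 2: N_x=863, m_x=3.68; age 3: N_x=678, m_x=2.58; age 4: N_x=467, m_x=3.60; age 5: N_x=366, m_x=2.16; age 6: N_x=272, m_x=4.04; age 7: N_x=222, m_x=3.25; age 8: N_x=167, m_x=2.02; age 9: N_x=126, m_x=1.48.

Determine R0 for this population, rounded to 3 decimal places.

6.494

lx = nx/n0 = nx/1500: 1, 0.704, 0.57533…, 0.452, 0.31133…, 0.244, 0.18133…, 0.148, 0.11133…, 0.084
lx·mx by age: 0, 0, 2.117227…, 1.16616, 1.1208…, 0.52704, 0.732587…, 0.481, 0.224893…, 0.12432
R0 = Σ lx·mx = 6.494027… → 6.494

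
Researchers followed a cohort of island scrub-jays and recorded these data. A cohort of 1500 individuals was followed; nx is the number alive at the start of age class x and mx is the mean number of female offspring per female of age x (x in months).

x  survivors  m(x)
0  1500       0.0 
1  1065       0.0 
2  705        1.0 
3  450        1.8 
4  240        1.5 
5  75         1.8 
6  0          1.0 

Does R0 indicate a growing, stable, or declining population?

lx = nx/n0 = nx/1500: 1, 0.71, 0.47, 0.3, 0.16, 0.05, 0
R0 = Σ lx·mx = 0 + 0 + 0.47 + 0.54 + 0.24 + 0.09 + 0 = 1.34
R0 > 1, so the population is growing.

growing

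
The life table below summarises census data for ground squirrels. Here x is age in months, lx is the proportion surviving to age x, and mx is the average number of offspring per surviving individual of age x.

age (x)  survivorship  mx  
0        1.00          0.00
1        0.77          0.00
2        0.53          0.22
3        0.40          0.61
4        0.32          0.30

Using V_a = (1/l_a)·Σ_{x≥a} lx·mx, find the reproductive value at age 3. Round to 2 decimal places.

lx·mx for x ≥ 3: 0.244, 0.096 → sum = 0.34
V_3 = 0.34 / l_3 = 0.34 / 0.4 = 0.85 → 0.85

0.85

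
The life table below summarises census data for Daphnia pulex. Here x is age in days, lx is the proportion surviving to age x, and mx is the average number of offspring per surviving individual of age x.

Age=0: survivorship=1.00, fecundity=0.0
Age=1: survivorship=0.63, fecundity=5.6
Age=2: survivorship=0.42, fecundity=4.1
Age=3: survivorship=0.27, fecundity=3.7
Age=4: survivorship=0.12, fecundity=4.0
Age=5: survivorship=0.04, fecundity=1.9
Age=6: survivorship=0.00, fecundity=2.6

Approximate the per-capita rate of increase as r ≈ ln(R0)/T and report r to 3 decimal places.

R0 = Σ lx·mx = 0 + 3.528 + 1.722 + 0.999 + 0.48 + 0.076 + 0 = 6.805
Σ x·lx·mx = 12.269; T = 12.269/6.805 = 1.80294…
r ≈ ln(R0)/T = ln(6.805)/1.80294… = 1.06363… → 1.064

1.064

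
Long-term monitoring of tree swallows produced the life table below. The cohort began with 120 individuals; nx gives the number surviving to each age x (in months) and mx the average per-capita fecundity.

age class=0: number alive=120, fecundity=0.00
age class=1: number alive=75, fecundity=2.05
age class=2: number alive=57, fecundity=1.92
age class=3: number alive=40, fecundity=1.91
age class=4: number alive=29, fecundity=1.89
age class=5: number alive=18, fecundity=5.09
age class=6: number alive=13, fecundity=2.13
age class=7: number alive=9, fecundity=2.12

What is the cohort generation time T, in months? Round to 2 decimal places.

2.96

lx = nx/n0 = nx/120: 1, 0.625, 0.475, 0.33333…, 0.24167…, 0.15, 0.10833…, 0.075
lx·mx: 0, 1.28125, 0.912, 0.636667…, 0.45675…, 0.7635, 0.23075…, 0.159 → R0 = 4.439917…
x·lx·mx: 0, 1.28125, 1.824, 1.91…, 1.827…, 3.8175, 1.3845…, 1.113 → Σ = 13.15725…
T = 13.15725… / 4.439917… = 2.9634… → 2.96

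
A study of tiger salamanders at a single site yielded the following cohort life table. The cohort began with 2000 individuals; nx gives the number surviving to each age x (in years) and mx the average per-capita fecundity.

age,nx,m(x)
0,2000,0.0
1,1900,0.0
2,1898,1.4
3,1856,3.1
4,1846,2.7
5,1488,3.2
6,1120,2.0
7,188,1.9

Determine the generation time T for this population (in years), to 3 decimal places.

3.964

lx = nx/n0 = nx/2000: 1, 0.95, 0.949, 0.928, 0.923, 0.744, 0.56, 0.094
lx·mx: 0, 0, 1.3286, 2.8768, 2.4921, 2.3808, 1.12, 0.1786 → R0 = 10.3769
x·lx·mx: 0, 0, 2.6572, 8.6304, 9.9684, 11.904, 6.72, 1.2502 → Σ = 41.1302
T = 41.1302 / 10.3769 = 3.963631… → 3.964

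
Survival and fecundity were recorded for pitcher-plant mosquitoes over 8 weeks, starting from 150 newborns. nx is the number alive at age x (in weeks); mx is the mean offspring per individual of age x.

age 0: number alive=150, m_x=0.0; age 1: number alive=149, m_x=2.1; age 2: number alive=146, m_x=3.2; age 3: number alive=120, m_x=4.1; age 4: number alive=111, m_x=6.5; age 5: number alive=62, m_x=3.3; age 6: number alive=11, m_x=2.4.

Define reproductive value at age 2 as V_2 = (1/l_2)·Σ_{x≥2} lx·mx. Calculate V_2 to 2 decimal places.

lx = nx/n0 = nx/150: 1, 0.99333…, 0.97333…, 0.8, 0.74, 0.41333…, 0.07333…
lx·mx for x ≥ 2: 3.114667…, 3.28, 4.81, 1.364…, 0.176… → sum = 12.744667…
V_2 = 12.744667… / l_2 = 12.744667… / 0.973333… = 13.093836… → 13.09

13.09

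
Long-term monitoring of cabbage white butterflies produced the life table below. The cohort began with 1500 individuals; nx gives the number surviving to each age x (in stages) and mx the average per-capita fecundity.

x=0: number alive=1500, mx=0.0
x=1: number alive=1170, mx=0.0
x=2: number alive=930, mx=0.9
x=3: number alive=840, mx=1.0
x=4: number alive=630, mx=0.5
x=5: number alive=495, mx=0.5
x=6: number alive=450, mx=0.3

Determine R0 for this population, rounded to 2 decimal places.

1.58

lx = nx/n0 = nx/1500: 1, 0.78, 0.62, 0.56, 0.42, 0.33, 0.3
lx·mx by age: 0, 0, 0.558, 0.56, 0.21, 0.165, 0.09
R0 = Σ lx·mx = 1.583 → 1.58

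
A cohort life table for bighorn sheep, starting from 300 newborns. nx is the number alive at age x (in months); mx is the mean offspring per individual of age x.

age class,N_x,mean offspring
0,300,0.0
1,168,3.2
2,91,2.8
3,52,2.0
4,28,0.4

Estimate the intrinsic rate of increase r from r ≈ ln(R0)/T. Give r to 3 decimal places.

0.716

lx = nx/n0 = nx/300: 1, 0.56, 0.30333…, 0.17333…, 0.09333…
R0 = Σ lx·mx = 0 + 1.792 + 0.84933… + 0.34667… + 0.03733… = 3.025333…
Σ x·lx·mx = 4.68…; T = 4.68…/3.025333… = 1.54694…
r ≈ ln(R0)/T = ln(3.025333…)/1.54694… = 0.71562… → 0.716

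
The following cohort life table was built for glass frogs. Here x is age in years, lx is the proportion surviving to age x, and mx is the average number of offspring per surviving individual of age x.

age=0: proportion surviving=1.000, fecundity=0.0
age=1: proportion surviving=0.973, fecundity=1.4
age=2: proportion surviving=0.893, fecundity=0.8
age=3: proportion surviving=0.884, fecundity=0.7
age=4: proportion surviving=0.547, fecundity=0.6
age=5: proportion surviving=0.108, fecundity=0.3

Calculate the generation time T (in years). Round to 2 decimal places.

lx·mx: 0, 1.3622, 0.7144, 0.6188, 0.3282, 0.0324 → R0 = 3.056
x·lx·mx: 0, 1.3622, 1.4288, 1.8564, 1.3128, 0.162 → Σ = 6.1222
T = 6.1222 / 3.056 = 2.003338… → 2.00

2.00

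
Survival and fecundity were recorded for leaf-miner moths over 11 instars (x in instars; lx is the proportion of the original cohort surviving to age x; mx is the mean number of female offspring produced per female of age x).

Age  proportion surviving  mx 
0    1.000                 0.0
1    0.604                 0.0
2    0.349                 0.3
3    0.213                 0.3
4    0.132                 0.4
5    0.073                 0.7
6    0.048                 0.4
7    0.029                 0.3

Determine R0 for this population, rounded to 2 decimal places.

0.30

lx·mx by age: 0, 0, 0.1047, 0.0639, 0.0528, 0.0511, 0.0192, 0.0087
R0 = Σ lx·mx = 0.3004 → 0.30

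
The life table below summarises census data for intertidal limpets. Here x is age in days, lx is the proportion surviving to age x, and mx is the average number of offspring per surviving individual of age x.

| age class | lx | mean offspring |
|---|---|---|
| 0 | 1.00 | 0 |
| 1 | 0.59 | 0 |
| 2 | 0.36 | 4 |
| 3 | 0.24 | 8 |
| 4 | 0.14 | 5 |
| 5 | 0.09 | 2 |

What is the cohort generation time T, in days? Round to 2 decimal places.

lx·mx: 0, 0, 1.44, 1.92, 0.7, 0.18 → R0 = 4.24
x·lx·mx: 0, 0, 2.88, 5.76, 2.8, 0.9 → Σ = 12.34
T = 12.34 / 4.24 = 2.910377… → 2.91

2.91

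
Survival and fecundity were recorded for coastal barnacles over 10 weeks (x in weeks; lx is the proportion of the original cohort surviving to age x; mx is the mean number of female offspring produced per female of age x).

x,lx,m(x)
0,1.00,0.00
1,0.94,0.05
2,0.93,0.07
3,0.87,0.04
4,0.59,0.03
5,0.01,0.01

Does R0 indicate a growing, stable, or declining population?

R0 = Σ lx·mx = 0 + 0.047 + 0.0651 + 0.0348 + 0.0177 + 0.0001 = 0.1647
R0 < 1, so the population is declining.

declining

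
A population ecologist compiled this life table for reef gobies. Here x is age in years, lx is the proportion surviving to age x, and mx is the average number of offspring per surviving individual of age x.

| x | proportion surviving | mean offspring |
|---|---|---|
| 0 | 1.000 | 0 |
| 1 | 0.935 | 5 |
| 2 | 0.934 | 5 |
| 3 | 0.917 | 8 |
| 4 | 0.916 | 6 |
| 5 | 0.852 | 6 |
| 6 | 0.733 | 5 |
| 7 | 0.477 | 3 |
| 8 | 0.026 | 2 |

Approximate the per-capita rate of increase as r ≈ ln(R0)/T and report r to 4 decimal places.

R0 = Σ lx·mx = 0 + 4.675 + 4.67 + 7.336 + 5.496 + 5.112 + 3.665 + 1.431 + 0.052 = 32.437
Σ x·lx·mx = 115.99; T = 115.99/32.437 = 3.57585…
r ≈ ln(R0)/T = ln(32.437)/3.57585… = 0.972998… → 0.9730

0.9730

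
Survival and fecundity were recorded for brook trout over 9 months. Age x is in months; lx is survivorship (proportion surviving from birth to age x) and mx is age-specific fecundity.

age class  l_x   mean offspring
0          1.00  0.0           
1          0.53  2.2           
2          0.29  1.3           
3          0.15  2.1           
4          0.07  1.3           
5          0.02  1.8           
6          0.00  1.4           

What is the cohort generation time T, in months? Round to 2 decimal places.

1.72

lx·mx: 0, 1.166, 0.377, 0.315, 0.091, 0.036, 0 → R0 = 1.985
x·lx·mx: 0, 1.166, 0.754, 0.945, 0.364, 0.18, 0 → Σ = 3.409
T = 3.409 / 1.985 = 1.71738… → 1.72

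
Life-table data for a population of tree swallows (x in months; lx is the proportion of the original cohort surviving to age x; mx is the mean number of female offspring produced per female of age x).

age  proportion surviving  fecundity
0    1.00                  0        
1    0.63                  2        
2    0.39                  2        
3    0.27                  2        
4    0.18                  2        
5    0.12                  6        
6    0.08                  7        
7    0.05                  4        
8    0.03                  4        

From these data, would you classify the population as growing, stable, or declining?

R0 = Σ lx·mx = 0 + 1.26 + 0.78 + 0.54 + 0.36 + 0.72 + 0.56 + 0.2 + 0.12 = 4.54
R0 > 1, so the population is growing.

growing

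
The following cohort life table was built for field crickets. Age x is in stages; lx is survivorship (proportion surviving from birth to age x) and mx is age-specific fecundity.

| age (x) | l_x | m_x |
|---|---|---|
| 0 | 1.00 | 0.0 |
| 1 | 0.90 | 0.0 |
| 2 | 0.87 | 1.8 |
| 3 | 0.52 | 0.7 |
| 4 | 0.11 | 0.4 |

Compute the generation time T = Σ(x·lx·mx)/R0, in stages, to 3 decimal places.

lx·mx: 0, 0, 1.566, 0.364, 0.044 → R0 = 1.974
x·lx·mx: 0, 0, 3.132, 1.092, 0.176 → Σ = 4.4
T = 4.4 / 1.974 = 2.228977… → 2.229

2.229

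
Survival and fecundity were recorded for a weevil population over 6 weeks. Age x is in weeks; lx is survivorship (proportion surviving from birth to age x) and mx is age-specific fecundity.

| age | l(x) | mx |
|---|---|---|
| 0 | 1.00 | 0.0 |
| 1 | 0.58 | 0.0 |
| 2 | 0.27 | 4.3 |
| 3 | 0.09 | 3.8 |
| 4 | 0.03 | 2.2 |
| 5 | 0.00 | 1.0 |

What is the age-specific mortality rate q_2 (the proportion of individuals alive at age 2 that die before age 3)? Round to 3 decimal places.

0.667

q_2 = (l_2 − l_3) / l_2 = (0.27 − 0.09) / 0.27
     = 0.18 / 0.27 = 0.666667… → 0.667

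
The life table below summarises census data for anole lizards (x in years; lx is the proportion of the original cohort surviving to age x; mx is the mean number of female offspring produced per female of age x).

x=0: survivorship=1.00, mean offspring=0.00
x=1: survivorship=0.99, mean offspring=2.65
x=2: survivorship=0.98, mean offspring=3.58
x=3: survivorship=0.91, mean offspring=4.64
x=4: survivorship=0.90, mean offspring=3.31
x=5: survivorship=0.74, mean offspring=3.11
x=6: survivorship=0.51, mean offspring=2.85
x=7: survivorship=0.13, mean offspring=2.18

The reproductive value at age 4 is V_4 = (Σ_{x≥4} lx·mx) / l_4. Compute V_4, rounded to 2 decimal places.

7.80

lx·mx for x ≥ 4: 2.979, 2.3014, 1.4535, 0.2834 → sum = 7.0173
V_4 = 7.0173 / l_4 = 7.0173 / 0.9 = 7.797 → 7.80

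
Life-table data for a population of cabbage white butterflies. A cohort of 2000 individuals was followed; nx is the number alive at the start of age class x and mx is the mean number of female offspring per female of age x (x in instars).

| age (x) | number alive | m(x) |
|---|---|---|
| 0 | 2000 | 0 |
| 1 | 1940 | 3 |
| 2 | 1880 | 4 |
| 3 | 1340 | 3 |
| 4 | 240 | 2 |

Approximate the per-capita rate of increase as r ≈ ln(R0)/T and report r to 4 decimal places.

1.1205

lx = nx/n0 = nx/2000: 1, 0.97, 0.94, 0.67, 0.12
R0 = Σ lx·mx = 0 + 2.91 + 3.76 + 2.01 + 0.24 = 8.92
Σ x·lx·mx = 17.42; T = 17.42/8.92 = 1.95291…
r ≈ ln(R0)/T = ln(8.92)/1.95291… = 1.120528… → 1.1205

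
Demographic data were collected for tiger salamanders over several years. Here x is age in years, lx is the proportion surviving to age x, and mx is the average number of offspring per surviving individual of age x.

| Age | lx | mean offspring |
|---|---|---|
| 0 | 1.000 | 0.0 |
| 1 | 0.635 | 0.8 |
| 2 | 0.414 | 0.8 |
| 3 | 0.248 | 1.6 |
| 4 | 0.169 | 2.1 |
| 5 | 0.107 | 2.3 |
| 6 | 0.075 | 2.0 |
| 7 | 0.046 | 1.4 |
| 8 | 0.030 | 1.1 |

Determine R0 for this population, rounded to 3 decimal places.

lx·mx by age: 0, 0.508, 0.3312, 0.3968, 0.3549, 0.2461, 0.15, 0.0644, 0.033
R0 = Σ lx·mx = 2.0844 → 2.084

2.084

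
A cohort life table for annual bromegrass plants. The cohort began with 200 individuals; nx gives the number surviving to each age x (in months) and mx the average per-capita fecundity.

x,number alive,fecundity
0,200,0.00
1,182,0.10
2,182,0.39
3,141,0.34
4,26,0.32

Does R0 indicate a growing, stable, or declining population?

declining

lx = nx/n0 = nx/200: 1, 0.91, 0.91, 0.705, 0.13
R0 = Σ lx·mx = 0 + 0.091 + 0.3549 + 0.2397 + 0.0416 = 0.7272
R0 < 1, so the population is declining.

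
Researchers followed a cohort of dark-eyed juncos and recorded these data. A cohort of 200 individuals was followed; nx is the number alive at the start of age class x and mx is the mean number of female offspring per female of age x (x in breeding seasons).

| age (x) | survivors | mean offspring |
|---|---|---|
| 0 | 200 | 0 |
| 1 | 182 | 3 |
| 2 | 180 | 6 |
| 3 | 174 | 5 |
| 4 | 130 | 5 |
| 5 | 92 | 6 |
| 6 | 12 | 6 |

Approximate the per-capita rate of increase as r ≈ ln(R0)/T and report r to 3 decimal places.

lx = nx/n0 = nx/200: 1, 0.91, 0.9, 0.87, 0.65, 0.46, 0.06
R0 = Σ lx·mx = 0 + 2.73 + 5.4 + 4.35 + 3.25 + 2.76 + 0.36 = 18.85
Σ x·lx·mx = 55.54; T = 55.54/18.85 = 2.94642…
r ≈ ln(R0)/T = ln(18.85)/2.94642… = 0.99664… → 0.997

0.997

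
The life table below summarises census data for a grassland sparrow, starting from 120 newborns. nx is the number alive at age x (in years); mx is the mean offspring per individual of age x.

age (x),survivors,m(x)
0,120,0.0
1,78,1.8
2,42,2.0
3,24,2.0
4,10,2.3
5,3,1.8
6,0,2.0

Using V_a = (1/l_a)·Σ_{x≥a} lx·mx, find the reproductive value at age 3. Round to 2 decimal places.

lx = nx/n0 = nx/120: 1, 0.65, 0.35, 0.2, 0.08333…, 0.025, 0
lx·mx for x ≥ 3: 0.4, 0.191667…, 0.045, 0 → sum = 0.636667…
V_3 = 0.636667… / l_3 = 0.636667… / 0.2 = 3.183333… → 3.18

3.18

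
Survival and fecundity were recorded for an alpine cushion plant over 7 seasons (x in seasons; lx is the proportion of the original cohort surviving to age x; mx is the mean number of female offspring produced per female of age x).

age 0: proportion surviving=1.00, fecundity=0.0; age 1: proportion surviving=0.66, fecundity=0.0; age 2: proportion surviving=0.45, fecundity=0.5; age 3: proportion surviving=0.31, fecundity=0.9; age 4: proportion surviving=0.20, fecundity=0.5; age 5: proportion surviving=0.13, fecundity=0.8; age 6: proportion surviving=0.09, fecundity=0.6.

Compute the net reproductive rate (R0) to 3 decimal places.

0.762

lx·mx by age: 0, 0, 0.225, 0.279, 0.1, 0.104, 0.054
R0 = Σ lx·mx = 0.762 → 0.762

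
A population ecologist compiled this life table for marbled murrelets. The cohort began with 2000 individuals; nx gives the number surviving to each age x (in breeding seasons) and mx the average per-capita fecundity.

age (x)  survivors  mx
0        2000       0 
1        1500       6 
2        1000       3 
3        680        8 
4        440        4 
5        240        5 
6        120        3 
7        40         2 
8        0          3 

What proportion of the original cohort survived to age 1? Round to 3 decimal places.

l_1 = n_1/n_0 = 1500/2000 = 0.75 → 0.750

0.750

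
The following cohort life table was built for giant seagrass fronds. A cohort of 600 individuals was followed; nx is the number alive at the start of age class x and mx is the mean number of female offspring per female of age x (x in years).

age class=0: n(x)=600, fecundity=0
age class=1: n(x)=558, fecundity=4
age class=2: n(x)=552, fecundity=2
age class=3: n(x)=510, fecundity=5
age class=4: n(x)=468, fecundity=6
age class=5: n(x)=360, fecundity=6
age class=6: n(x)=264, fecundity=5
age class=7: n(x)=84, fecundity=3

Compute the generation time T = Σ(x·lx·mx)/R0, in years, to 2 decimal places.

lx = nx/n0 = nx/600: 1, 0.93, 0.92, 0.85, 0.78, 0.6, 0.44, 0.14
lx·mx: 0, 3.72, 1.84, 4.25, 4.68, 3.6, 2.2, 0.42 → R0 = 20.71
x·lx·mx: 0, 3.72, 3.68, 12.75, 18.72, 18, 13.2, 2.94 → Σ = 73.01
T = 73.01 / 20.71 = 3.52535… → 3.53

3.53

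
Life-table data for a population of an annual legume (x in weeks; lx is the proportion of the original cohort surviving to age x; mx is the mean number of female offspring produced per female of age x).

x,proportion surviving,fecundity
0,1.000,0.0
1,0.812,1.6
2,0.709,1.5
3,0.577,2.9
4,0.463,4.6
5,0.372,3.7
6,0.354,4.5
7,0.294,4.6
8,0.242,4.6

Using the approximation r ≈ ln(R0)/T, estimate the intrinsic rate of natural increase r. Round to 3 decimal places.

R0 = Σ lx·mx = 0 + 1.2992 + 1.0635 + 1.6733 + 2.1298 + 1.3764 + 1.593 + 1.3524 + 1.1132 = 11.6008
Σ x·lx·mx = 51.7777; T = 51.7777/11.6008 = 4.46329…
r ≈ ln(R0)/T = ln(11.6008)/4.46329… = 0.54916… → 0.549

0.549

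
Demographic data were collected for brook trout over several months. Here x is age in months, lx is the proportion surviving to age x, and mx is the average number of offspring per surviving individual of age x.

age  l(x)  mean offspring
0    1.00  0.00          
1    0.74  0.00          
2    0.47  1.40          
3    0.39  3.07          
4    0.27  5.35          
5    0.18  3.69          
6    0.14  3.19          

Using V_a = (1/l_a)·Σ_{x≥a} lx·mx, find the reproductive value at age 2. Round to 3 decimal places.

lx·mx for x ≥ 2: 0.658, 1.1973, 1.4445, 0.6642, 0.4466 → sum = 4.4106
V_2 = 4.4106 / l_2 = 4.4106 / 0.47 = 9.384255… → 9.384

9.384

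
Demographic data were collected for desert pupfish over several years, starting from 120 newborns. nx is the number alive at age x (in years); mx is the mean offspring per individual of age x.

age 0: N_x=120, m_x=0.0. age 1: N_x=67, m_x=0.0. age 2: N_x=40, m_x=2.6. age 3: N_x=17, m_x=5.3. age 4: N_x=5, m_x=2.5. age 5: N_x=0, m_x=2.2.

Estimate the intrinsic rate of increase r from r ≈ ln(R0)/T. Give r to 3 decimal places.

lx = nx/n0 = nx/120: 1, 0.55833…, 0.33333…, 0.14167…, 0.04167…, 0
R0 = Σ lx·mx = 0 + 0 + 0.86667… + 0.75083… + 0.10417… + 0 = 1.721667…
Σ x·lx·mx = 4.4025…; T = 4.4025…/1.721667… = 2.55712…
r ≈ ln(R0)/T = ln(1.721667…)/2.55712… = 0.21246… → 0.212

0.212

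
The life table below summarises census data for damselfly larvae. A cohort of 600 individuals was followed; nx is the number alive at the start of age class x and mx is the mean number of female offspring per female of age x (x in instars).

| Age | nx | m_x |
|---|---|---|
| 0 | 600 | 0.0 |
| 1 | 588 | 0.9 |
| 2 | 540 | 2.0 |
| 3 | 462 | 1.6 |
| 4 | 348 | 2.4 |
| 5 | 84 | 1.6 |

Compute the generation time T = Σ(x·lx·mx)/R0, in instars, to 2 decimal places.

2.69

lx = nx/n0 = nx/600: 1, 0.98, 0.9, 0.77, 0.58, 0.14
lx·mx: 0, 0.882, 1.8, 1.232, 1.392, 0.224 → R0 = 5.53
x·lx·mx: 0, 0.882, 3.6, 3.696, 5.568, 1.12 → Σ = 14.866
T = 14.866 / 5.53 = 2.688246… → 2.69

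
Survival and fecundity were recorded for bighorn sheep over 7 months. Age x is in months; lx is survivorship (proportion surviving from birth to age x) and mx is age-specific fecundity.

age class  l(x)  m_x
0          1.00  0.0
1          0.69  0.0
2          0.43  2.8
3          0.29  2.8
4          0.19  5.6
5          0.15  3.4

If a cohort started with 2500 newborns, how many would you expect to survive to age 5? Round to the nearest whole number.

375

Expected survivors = N0 · l_5 = 2500 × 0.15 = 375 → 375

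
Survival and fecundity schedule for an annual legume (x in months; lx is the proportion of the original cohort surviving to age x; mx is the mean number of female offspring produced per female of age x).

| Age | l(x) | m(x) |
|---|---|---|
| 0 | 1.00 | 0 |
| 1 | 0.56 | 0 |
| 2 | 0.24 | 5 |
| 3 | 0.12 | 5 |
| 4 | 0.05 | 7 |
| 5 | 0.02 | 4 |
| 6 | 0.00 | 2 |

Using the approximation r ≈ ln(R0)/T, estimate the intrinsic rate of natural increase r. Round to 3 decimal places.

R0 = Σ lx·mx = 0 + 0 + 1.2 + 0.6 + 0.35 + 0.08 + 0 = 2.23
Σ x·lx·mx = 6; T = 6/2.23 = 2.69058…
r ≈ ln(R0)/T = ln(2.23)/2.69058… = 0.29808… → 0.298

0.298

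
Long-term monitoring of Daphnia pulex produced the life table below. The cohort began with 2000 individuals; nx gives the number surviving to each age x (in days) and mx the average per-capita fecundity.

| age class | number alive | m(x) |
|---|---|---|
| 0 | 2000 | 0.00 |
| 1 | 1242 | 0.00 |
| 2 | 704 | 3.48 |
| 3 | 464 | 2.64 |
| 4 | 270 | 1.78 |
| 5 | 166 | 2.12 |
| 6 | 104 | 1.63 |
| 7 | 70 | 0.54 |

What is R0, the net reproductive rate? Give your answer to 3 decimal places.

2.357

lx = nx/n0 = nx/2000: 1, 0.621, 0.352, 0.232, 0.135, 0.083, 0.052, 0.035
lx·mx by age: 0, 0, 1.22496, 0.61248, 0.2403, 0.17596, 0.08476, 0.0189
R0 = Σ lx·mx = 2.35736 → 2.357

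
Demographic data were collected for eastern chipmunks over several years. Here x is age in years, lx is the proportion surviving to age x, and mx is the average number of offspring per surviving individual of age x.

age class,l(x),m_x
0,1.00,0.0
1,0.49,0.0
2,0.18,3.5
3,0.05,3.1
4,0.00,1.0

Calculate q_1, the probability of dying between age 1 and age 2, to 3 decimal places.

0.633

q_1 = (l_1 − l_2) / l_1 = (0.49 − 0.18) / 0.49
     = 0.31 / 0.49 = 0.632653… → 0.633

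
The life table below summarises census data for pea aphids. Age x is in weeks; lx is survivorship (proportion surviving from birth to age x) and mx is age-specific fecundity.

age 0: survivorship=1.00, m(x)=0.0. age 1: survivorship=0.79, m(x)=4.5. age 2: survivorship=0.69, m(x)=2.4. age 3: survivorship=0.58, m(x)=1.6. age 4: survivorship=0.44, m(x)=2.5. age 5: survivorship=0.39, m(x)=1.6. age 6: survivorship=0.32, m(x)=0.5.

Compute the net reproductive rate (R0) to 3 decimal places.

8.023

lx·mx by age: 0, 3.555, 1.656, 0.928, 1.1, 0.624, 0.16
R0 = Σ lx·mx = 8.023 → 8.023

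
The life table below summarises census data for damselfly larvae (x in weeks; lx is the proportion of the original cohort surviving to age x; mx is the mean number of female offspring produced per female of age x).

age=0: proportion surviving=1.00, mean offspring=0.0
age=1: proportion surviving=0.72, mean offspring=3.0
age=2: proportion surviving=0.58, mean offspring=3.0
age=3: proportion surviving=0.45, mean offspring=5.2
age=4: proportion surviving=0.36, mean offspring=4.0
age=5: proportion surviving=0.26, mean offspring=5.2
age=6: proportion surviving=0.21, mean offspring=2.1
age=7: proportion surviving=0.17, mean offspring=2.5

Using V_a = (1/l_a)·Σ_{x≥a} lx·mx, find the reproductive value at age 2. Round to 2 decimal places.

lx·mx for x ≥ 2: 1.74, 2.34, 1.44, 1.352, 0.441, 0.425 → sum = 7.738
V_2 = 7.738 / l_2 = 7.738 / 0.58 = 13.341379… → 13.34

13.34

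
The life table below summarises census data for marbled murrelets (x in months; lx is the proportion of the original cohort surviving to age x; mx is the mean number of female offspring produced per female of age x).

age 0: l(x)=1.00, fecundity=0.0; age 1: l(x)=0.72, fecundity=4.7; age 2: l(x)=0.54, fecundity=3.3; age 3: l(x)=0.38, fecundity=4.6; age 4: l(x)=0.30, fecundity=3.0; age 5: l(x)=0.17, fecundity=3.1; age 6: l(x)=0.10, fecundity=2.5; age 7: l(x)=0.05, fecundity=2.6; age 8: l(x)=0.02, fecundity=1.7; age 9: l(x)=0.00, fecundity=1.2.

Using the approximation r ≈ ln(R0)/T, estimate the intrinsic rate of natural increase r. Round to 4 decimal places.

R0 = Σ lx·mx = 0 + 3.384 + 1.782 + 1.748 + 0.9 + 0.527 + 0.25 + 0.13 + 0.034 + 0 = 8.755
Σ x·lx·mx = 21.109; T = 21.109/8.755 = 2.41108…
r ≈ ln(R0)/T = ln(8.755)/2.41108… = 0.899856… → 0.8999

0.8999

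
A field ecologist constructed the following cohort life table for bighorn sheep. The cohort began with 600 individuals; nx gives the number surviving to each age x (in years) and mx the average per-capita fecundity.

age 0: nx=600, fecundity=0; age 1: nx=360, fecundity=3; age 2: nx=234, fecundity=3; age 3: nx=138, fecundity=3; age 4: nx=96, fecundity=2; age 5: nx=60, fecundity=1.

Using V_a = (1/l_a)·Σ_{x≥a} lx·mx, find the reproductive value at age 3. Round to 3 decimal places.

lx = nx/n0 = nx/600: 1, 0.6, 0.39, 0.23, 0.16, 0.1
lx·mx for x ≥ 3: 0.69, 0.32, 0.1 → sum = 1.11
V_3 = 1.11 / l_3 = 1.11 / 0.23 = 4.826087… → 4.826

4.826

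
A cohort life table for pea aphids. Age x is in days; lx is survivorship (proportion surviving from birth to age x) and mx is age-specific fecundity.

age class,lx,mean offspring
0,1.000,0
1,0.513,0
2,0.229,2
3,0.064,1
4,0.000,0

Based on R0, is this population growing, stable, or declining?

R0 = Σ lx·mx = 0 + 0 + 0.458 + 0.064 + 0 = 0.522
R0 < 1, so the population is declining.

declining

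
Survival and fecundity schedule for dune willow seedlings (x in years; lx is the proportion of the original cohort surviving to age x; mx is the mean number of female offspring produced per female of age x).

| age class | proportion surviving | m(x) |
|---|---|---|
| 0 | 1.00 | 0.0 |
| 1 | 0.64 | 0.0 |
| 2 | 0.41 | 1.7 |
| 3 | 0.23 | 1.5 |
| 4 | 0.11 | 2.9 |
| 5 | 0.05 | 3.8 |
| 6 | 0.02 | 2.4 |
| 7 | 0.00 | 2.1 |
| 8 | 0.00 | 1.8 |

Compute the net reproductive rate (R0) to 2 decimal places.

1.60

lx·mx by age: 0, 0, 0.697, 0.345, 0.319, 0.19, 0.048, 0, 0
R0 = Σ lx·mx = 1.599 → 1.60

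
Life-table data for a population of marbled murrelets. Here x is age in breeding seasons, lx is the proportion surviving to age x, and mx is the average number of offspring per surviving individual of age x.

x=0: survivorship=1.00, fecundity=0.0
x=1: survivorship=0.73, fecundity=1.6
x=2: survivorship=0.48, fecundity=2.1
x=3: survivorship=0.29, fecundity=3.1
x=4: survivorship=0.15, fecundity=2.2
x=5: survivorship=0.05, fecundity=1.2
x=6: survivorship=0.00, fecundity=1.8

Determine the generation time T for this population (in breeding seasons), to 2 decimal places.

lx·mx: 0, 1.168, 1.008, 0.899, 0.33, 0.06, 0 → R0 = 3.465
x·lx·mx: 0, 1.168, 2.016, 2.697, 1.32, 0.3, 0 → Σ = 7.501
T = 7.501 / 3.465 = 2.164791… → 2.16

2.16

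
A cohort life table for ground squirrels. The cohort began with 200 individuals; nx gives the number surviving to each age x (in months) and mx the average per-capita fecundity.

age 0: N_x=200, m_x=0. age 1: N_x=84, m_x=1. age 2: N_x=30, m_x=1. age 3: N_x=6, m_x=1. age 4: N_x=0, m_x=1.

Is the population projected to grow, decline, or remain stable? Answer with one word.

declining

lx = nx/n0 = nx/200: 1, 0.42, 0.15, 0.03, 0
R0 = Σ lx·mx = 0 + 0.42 + 0.15 + 0.03 + 0 = 0.6
R0 < 1, so the population is declining.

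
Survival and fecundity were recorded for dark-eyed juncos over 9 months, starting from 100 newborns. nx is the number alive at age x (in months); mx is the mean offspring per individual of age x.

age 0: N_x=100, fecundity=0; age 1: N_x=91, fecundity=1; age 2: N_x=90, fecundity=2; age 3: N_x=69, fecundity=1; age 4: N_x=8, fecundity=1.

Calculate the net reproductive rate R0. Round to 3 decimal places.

3.480

lx = nx/n0 = nx/100: 1, 0.91, 0.9, 0.69, 0.08
lx·mx by age: 0, 0.91, 1.8, 0.69, 0.08
R0 = Σ lx·mx = 3.48 → 3.480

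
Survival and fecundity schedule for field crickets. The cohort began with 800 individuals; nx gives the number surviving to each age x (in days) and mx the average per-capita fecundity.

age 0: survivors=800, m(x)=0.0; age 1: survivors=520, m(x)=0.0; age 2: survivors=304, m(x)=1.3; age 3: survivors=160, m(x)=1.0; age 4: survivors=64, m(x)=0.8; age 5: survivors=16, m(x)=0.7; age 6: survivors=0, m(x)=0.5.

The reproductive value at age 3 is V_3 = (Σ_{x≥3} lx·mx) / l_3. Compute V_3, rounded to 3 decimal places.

1.390

lx = nx/n0 = nx/800: 1, 0.65, 0.38, 0.2, 0.08, 0.02, 0
lx·mx for x ≥ 3: 0.2, 0.064, 0.014, 0 → sum = 0.278
V_3 = 0.278 / l_3 = 0.278 / 0.2 = 1.39 → 1.390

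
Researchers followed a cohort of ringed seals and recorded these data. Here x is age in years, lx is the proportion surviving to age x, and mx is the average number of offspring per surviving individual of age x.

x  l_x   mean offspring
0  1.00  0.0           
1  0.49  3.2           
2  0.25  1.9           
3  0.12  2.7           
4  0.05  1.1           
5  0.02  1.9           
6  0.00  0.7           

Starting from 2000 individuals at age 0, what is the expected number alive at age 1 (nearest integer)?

980

Expected survivors = N0 · l_1 = 2000 × 0.49 = 980 → 980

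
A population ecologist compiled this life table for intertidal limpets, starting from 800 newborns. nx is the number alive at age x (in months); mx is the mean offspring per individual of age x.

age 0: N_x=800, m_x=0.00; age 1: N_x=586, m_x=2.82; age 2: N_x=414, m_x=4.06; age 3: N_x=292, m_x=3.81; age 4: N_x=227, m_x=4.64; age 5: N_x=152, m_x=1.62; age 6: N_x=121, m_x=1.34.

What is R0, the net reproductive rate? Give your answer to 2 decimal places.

lx = nx/n0 = nx/800: 1, 0.7325, 0.5175, 0.365, 0.28375, 0.19, 0.15125
lx·mx by age: 0, 2.06565, 2.10105, 1.39065, 1.3166…, 0.3078, 0.202675…
R0 = Σ lx·mx = 7.384425… → 7.38

7.38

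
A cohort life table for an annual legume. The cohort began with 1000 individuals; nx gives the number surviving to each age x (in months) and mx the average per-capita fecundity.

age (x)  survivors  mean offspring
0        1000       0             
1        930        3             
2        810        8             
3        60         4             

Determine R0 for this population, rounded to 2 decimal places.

lx = nx/n0 = nx/1000: 1, 0.93, 0.81, 0.06
lx·mx by age: 0, 2.79, 6.48, 0.24
R0 = Σ lx·mx = 9.51 → 9.51

9.51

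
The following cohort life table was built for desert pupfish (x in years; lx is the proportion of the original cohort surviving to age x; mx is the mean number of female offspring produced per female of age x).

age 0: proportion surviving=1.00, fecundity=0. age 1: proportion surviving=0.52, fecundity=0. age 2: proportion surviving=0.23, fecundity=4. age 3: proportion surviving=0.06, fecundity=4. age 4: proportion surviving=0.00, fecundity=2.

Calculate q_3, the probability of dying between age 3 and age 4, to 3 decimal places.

q_3 = (l_3 − l_4) / l_3 = (0.06 − 0) / 0.06
     = 0.06 / 0.06 = 1 → 1.000

1.000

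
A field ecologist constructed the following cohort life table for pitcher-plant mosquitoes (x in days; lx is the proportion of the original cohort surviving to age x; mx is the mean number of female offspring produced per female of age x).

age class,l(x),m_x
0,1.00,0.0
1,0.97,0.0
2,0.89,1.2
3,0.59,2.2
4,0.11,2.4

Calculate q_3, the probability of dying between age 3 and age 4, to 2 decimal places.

0.81

q_3 = (l_3 − l_4) / l_3 = (0.59 − 0.11) / 0.59
     = 0.48 / 0.59 = 0.813559… → 0.81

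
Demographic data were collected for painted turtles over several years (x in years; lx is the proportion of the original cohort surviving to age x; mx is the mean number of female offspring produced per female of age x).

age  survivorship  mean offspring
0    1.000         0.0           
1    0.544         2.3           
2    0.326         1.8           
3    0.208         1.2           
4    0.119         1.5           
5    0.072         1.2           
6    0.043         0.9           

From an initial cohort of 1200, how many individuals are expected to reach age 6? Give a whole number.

Expected survivors = N0 · l_6 = 1200 × 0.043 = 51.6 → 52

52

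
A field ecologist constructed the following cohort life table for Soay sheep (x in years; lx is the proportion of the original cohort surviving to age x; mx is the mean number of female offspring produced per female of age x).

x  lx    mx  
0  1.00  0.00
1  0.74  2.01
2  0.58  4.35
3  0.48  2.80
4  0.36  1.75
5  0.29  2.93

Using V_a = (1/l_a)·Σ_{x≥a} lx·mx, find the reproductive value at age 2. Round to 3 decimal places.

9.218

lx·mx for x ≥ 2: 2.523, 1.344, 0.63, 0.8497 → sum = 5.3467
V_2 = 5.3467 / l_2 = 5.3467 / 0.58 = 9.218448… → 9.218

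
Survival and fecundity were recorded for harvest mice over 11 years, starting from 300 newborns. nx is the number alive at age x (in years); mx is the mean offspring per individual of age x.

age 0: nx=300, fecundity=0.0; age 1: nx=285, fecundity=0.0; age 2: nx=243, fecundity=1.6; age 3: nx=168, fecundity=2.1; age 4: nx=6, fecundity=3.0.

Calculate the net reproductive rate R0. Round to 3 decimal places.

lx = nx/n0 = nx/300: 1, 0.95, 0.81, 0.56, 0.02
lx·mx by age: 0, 0, 1.296, 1.176, 0.06
R0 = Σ lx·mx = 2.532 → 2.532

2.532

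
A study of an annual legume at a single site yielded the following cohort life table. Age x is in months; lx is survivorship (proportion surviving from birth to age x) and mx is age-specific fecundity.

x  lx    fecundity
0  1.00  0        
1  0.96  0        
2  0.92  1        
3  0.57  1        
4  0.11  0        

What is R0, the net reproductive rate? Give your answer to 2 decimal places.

1.49

lx·mx by age: 0, 0, 0.92, 0.57, 0
R0 = Σ lx·mx = 1.49 → 1.49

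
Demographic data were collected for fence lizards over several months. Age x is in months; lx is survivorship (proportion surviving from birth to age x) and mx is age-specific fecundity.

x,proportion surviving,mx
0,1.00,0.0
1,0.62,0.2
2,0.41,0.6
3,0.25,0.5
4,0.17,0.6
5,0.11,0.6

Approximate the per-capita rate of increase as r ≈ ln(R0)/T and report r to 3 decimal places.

R0 = Σ lx·mx = 0 + 0.124 + 0.246 + 0.125 + 0.102 + 0.066 = 0.663
Σ x·lx·mx = 1.729; T = 1.729/0.663 = 2.60784…
r ≈ ln(R0)/T = ln(0.663)/2.60784… = -0.15759… → -0.158

-0.158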